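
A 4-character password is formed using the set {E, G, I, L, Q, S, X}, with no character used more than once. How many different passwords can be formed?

With no repetition, fill the 4 characters in order: 7 choices, then 6, down to 4.
7 × 6 × 5 × 4 = 840.

840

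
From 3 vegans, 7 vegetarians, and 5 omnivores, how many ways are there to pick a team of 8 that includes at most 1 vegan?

2871

Split by how many vegans are chosen (0 through 1).
Sum: C(3,0)·C(12,8) + C(3,1)·C(12,7) = 495 + 2376 = 2871.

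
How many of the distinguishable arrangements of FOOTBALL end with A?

1260

Fix A in the last position and arrange the remaining 7 letters.
Those 7 letters have L appearing twice and O appearing twice, giving (7)!/(2!·2!) = 1260.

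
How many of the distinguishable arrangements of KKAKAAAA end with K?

With the last slot taken by K, it remains to arrange the other 7 letters (KAKAAAA).
Those 7 letters have A appearing 5 times and K appearing twice, giving (7)!/(5!·2!) = 21.

21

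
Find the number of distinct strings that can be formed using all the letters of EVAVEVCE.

The 8 letters of EVAVEVCE have repeats: E appearing 3 times and V appearing 3 times.
Dividing 8! = 40320 by 3!·3! = 36 for the repeated letters gives 1120.

1120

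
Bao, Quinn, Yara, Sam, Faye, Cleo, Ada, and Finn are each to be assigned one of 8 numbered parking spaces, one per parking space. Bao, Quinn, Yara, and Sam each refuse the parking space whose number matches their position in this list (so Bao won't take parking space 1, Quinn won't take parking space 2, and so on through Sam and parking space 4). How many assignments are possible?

Let Aᵢ (for 1 ≤ i ≤ 4) be the placements that put person i in their forbidden parking space. Any j of these fix j positions, leaving (8−j)! ways to fill the rest, and there are C(4,j) ways to pick which j.
By inclusion–exclusion, the number of valid placements is Σ_{j=0}^{4} (−1)^j C(4,j)·(8−j)!.
Computing: 40320 − 20160 + 4320 − 480 + 24 = 24024.

24024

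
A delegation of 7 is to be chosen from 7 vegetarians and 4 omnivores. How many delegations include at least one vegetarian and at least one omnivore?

Total 7-person selections from all 11: C(11,7) = 330.
Subtract selections that omit an entire group: no vegetarians → C(4,7) = 0; no omnivores → C(7,7) = 1.
Both groups omitted at once is impossible, so 330 − 1 = 329.

329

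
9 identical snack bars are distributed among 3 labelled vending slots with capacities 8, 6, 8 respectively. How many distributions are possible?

Without the upper bounds there are C(11,2) = 55 ways to split 9 among 3 vending slots.
Subtract solutions that violate a single cap (substitute x_i' = x_i − (cap_i+1)): x_1 ≥ 9 gives C(2,2) = 1; x_2 ≥ 7 gives C(4,2) = 6; x_3 ≥ 9 gives C(2,2) = 1. Together 8.
No two caps can be exceeded simultaneously, so the pair terms are all 0.
By inclusion–exclusion the count is 55 − 8 + 0 = 47.

47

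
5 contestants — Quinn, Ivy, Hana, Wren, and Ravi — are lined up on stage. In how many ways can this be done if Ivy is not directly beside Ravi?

72

Of the 5! = 120 arrangements, those with Ivy and Ravi adjacent number 2 × 4! = 48 (treat the pair as a block with 2 internal orders).
Complementary counting: 120 − 48 = 72.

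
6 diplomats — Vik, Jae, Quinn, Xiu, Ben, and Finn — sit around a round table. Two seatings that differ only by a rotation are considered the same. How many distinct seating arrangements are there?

120

Fix one person's seat to break rotational symmetry; the remaining 5 people can be arranged in (5)! = 120 ways.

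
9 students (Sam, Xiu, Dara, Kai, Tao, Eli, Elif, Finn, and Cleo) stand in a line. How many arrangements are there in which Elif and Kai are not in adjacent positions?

282240

Of the 9! = 362880 arrangements, those with Elif and Kai adjacent number 2 × 8! = 80640 (treat the pair as a block with 2 internal orders).
Complementary counting: 362880 − 80640 = 282240.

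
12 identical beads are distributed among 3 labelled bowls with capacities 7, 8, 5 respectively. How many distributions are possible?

Without the upper bounds there are C(14,2) = 91 ways to split 12 among 3 bowls.
Subtract solutions that violate a single cap (substitute x_i' = x_i − (cap_i+1)): x_1 ≥ 8 gives C(6,2) = 15; x_2 ≥ 9 gives C(5,2) = 10; x_3 ≥ 6 gives C(8,2) = 28. Together 53.
No two caps can be exceeded simultaneously, so the pair terms are all 0.
By inclusion–exclusion the count is 91 − 53 + 0 = 38.

38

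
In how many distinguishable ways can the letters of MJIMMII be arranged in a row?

The 7 letters of MJIMMII have repeats: I appearing 3 times and M appearing 3 times.
The number of distinct arrangements is 7!/(3!·3!) = 5040/36 = 140.

140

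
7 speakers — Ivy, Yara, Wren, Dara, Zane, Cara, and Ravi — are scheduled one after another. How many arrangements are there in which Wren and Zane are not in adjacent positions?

There are 7! = 5040 arrangements in all. If Wren and Zane are adjacent, merging them into one block gives 2·(6)! = 1440 arrangements.
Complementary counting: 5040 − 1440 = 3600.

3600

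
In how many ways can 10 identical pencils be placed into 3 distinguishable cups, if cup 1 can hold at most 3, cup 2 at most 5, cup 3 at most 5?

10

Ignoring the caps, the number of non-negative solutions to x_1+…+x_3 = 10 is C(12,2) = 66.
Subtract solutions that violate a single cap (substitute x_i' = x_i − (cap_i+1)): x_1 ≥ 4 gives C(8,2) = 28; x_2 ≥ 6 gives C(6,2) = 15; x_3 ≥ 6 gives C(6,2) = 15. Together 58.
Add back pairs where two caps are both exceeded: 1 + 1 + 0 = 2.
By inclusion–exclusion the count is 66 − 58 + 2 = 10.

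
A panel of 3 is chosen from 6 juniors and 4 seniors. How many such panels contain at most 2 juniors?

100

Split by how many juniors are chosen (0 through 2).
Sum: C(6,0)·C(4,3) + C(6,1)·C(4,2) + C(6,2)·C(4,1) = 4 + 36 + 60 = 100.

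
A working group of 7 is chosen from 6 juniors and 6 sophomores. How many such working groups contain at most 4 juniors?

696

Split by how many juniors are chosen (0 through 4).
Sum: C(6,0)·C(6,7) + C(6,1)·C(6,6) + C(6,2)·C(6,5) + C(6,3)·C(6,4) + C(6,4)·C(6,3) = 0 + 6 + 90 + 300 + 300 = 696.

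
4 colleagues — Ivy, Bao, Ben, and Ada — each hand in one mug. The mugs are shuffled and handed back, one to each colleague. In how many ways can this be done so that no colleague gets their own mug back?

Let Aᵢ be the assignments in which colleague i gets their own mug. We want the size of the complement of A₁∪…∪A_4.
By inclusion–exclusion this is Σ_{j=0}^{4} (−1)^j C(4,j)·(4−j)!.
Computing: 24 − 24 + 12 − 4 + 1 = 9.

9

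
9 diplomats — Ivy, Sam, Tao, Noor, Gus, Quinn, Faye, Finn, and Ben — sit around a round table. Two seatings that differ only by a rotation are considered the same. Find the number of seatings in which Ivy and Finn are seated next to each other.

10080

Glue Ivy and Finn into a block (2 internal orders). Seating 8 units around a circle gives (7)! arrangements.
So 2 × (7)! = 2 × 5040 = 10080.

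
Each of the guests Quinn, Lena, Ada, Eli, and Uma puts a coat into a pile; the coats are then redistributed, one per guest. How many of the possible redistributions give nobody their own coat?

44

Count assignments avoiding every fixed point. For any j of the 5 guests fixed to their own coat, the other 5−j can be arranged in (5−j)! ways.
By inclusion–exclusion this is Σ_{j=0}^{5} (−1)^j C(5,j)·(5−j)!.
Computing: 120 − 120 + 60 − 20 + 5 − 1 = 44.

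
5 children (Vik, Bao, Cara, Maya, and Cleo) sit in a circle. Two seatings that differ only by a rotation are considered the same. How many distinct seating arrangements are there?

24

Seat Vik anywhere (absorbing the rotational symmetry), then permute the other 4: (4)! = 24.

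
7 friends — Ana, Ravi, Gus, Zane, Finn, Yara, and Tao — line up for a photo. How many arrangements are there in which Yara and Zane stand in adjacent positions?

Treat {Yara, Zane} as a single unit. There are 6 units to order, and the pair itself can be ordered 2 ways.
That gives 2 × 6! = 2 × 720 = 1440.

1440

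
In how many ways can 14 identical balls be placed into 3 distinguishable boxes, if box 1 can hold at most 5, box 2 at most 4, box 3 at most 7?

6

By stars and bars, unrestricted non-negative solutions to x_1+…+x_3 = 14 number C(14+2,2) = 120.
Subtract solutions that violate a single cap (substitute x_i' = x_i − (cap_i+1)): x_1 ≥ 6 gives C(10,2) = 45; x_2 ≥ 5 gives C(11,2) = 55; x_3 ≥ 8 gives C(8,2) = 28. Together 128.
Add back pairs where two caps are both exceeded: 10 + 1 + 3 = 14.
By inclusion–exclusion the count is 120 − 128 + 14 = 6.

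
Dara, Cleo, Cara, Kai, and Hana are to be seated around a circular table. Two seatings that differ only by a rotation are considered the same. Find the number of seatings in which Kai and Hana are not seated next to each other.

All circular seatings of 5 people number (4)! = 24.
Those with Kai next to Hana: fuse the pair into one unit and seat 4 units around a circle — 2·(3)! = 12.
Subtracting, 24 − 12 = 12.

12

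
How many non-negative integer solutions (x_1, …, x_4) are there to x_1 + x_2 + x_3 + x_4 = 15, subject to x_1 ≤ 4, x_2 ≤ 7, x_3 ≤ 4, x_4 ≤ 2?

Without the upper bounds there are C(18,3) = 816 ways to split 15 among 4 variables.
Subtract solutions that violate a single cap (substitute x_i' = x_i − (cap_i+1)): x_1 ≥ 5 gives C(13,3) = 286; x_2 ≥ 8 gives C(10,3) = 120; x_3 ≥ 5 gives C(13,3) = 286; x_4 ≥ 3 gives C(15,3) = 455. Together 1147.
Add back pairs where two caps are both exceeded: 10 + 56 + 120 + 10 + 35 + 120 = 351.
Subtract triples: 0 + 0 + 10 + 0 = 10.
By inclusion–exclusion the count is 816 − 1147 + 351 − 10 = 10.

10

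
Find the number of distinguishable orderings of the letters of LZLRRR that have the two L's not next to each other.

There are 6!/(3!·2!) = 60 arrangements of LZLRRR in total.
Arrangements with the L's together: treat LL as one letter, giving (5)!/(3!) = 20.
Hence 60 − 20 = 40.

40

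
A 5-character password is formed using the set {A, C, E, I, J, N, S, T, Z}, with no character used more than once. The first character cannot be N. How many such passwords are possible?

The first character has 9−1 = 8 choices (anything except N).
The remaining 4 characters are filled from the other 8 symbols without repetition: 8 × 7 × 6 × 5 = 1680.
Total: 8 × 1680 = 13440.

13440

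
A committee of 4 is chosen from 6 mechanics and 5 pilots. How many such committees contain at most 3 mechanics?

Split by how many mechanics are chosen (0 through 3).
Sum: C(6,0)·C(5,4) + C(6,1)·C(5,3) + C(6,2)·C(5,2) + C(6,3)·C(5,1) = 5 + 60 + 150 + 100 = 315.

315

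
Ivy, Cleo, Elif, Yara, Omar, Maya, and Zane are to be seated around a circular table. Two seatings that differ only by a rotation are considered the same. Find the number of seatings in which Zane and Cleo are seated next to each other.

Glue Zane and Cleo into a block (2 internal orders). Seating 6 units around a circle gives (5)! arrangements.
So 2 × (5)! = 2 × 120 = 240.

240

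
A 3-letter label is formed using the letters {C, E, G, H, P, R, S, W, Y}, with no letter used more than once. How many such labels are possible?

Choose and order 3 of the 9 symbols: the first letter has 9 options, the next 8, then 7.
9 × 8 × 7 = 504.

504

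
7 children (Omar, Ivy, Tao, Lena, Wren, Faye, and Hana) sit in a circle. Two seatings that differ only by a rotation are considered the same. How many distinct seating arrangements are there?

Around a circle, 7 distinct people have 7!/7 = (6)! = 720 rotationally distinct seatings.

720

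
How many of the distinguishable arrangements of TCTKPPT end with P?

120

Fix P in the last position and arrange the remaining 6 letters.
Those 6 letters have T appearing 3 times, giving (6)!/(3!) = 120.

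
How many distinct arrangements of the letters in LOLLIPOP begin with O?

With the first slot taken by O, it remains to arrange the other 7 letters (LLLIPOP).
Those 7 letters have L appearing 3 times and P appearing twice, giving (7)!/(3!·2!) = 420.

420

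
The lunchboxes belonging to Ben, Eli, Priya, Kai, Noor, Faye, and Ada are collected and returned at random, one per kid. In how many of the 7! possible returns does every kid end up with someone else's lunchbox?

1854

Let Aᵢ be the assignments in which kid i gets their own lunchbox. We want the size of the complement of A₁∪…∪A_7.
By inclusion–exclusion this is Σ_{j=0}^{7} (−1)^j C(7,j)·(7−j)!.
Computing: 5040 − 5040 + 2520 − 840 + 210 − 42 + 7 − 1 = 1854.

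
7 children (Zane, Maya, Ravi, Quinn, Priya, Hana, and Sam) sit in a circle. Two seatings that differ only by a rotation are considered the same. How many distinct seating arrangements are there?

720

Seat Zane anywhere (absorbing the rotational symmetry), then permute the other 6: (6)! = 720.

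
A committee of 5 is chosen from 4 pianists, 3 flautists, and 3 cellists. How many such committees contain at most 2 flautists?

Split by how many flautists are chosen (0 through 2).
Sum: C(3,0)·C(7,5) + C(3,1)·C(7,4) + C(3,2)·C(7,3) = 21 + 105 + 105 = 231.

231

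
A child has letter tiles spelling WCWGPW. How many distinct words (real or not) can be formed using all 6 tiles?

120

Letter multiplicities in WCWGPW: C×1, G×1, P×1, W×3.
The number of distinct arrangements is 6!/(3!) = 720/6 = 120.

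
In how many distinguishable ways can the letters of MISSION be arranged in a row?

1260

MISSION has 7 letters with I appearing twice and S appearing twice.
Dividing 7! = 5040 by 2!·2! = 4 for the repeated letters gives 1260.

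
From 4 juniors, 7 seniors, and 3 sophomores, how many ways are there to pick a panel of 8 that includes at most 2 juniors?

Split by how many juniors are chosen (0 through 2).
Sum: C(4,0)·C(10,8) + C(4,1)·C(10,7) + C(4,2)·C(10,6) = 45 + 480 + 1260 = 1785.

1785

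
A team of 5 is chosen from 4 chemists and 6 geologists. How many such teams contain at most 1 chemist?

Split by how many chemists are chosen (0 through 1).
Sum: C(4,0)·C(6,5) + C(4,1)·C(6,4) = 6 + 60 = 66.

66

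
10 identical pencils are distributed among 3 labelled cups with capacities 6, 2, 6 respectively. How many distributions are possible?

12

Ignoring the caps, the number of non-negative solutions to x_1+…+x_3 = 10 is C(12,2) = 66.
Subtract solutions that violate a single cap (substitute x_i' = x_i − (cap_i+1)): x_1 ≥ 7 gives C(5,2) = 10; x_2 ≥ 3 gives C(9,2) = 36; x_3 ≥ 7 gives C(5,2) = 10. Together 56.
Add back pairs where two caps are both exceeded: 1 + 0 + 1 = 2.
By inclusion–exclusion the count is 66 − 56 + 2 = 12.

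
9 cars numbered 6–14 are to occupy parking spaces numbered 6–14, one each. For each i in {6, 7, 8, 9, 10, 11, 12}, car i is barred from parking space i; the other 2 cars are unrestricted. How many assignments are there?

Let Aᵢ (for 6 ≤ i ≤ 12) be the placements that put car i in its forbidden parking space. Any j of these fix j positions, leaving (9−j)! ways to fill the rest, and there are C(7,j) ways to pick which j.
By inclusion–exclusion, the number of valid placements is Σ_{j=0}^{7} (−1)^j C(7,j)·(9−j)!.
Computing: 362880 − 282240 + 105840 − 25200 + 4200 − 504 + 42 − 2 = 165016.

165016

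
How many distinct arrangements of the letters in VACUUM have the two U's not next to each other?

240

There are 6!/(2!) = 360 arrangements of VACUUM in total.
If the two U's are adjacent, glue them into one block, leaving 5 items to arrange: (5)! = 120 ways.
Subtracting, 360 − 120 = 240 arrangements keep the U's apart.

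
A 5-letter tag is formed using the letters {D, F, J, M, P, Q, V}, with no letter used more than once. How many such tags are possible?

Choose and order 5 of the 7 symbols: the first letter has 7 options, the next 6, and so on down to 3.
7 × 6 × 5 × 4 × 3 = 2520.

2520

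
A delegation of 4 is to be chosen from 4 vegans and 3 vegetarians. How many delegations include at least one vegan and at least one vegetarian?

With no constraint there are C(7,4) = 35 possible selections.
Subtract selections that omit an entire group: no vegans → C(3,4) = 0; no vegetarians → C(4,4) = 1.
Both groups omitted at once is impossible, so 35 − 1 = 34.

34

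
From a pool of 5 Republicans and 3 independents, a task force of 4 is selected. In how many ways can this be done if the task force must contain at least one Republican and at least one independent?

Total 4-person selections from all 8: C(8,4) = 70.
Subtract selections that omit an entire group: no Republicans → C(3,4) = 0; no independents → C(5,4) = 5.
Both groups omitted at once is impossible, so 70 − 5 = 65.

65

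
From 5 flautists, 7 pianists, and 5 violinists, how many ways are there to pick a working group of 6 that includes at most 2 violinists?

Split by how many violinists are chosen (0 through 2).
Sum: C(5,0)·C(12,6) + C(5,1)·C(12,5) + C(5,2)·C(12,4) = 924 + 3960 + 4950 = 9834.

9834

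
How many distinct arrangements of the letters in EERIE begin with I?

With the first slot taken by I, it remains to arrange the other 4 letters (EERE).
Those 4 letters have E appearing 3 times, giving (4)!/(3!) = 4.

4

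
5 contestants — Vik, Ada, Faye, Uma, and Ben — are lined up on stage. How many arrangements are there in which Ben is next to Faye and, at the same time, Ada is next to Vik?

Treat {Ben,Faye} as one block (2 orders) and {Ada,Vik} as another (2 orders).
That leaves 3 units to arrange: 2 × 2 × 3! = 4 × 6 = 24.

24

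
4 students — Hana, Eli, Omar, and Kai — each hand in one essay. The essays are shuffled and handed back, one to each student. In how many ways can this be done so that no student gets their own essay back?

This is the derangement count D_4: permutations of 4 items with no fixed point.
By inclusion–exclusion this is Σ_{j=0}^{4} (−1)^j C(4,j)·(4−j)!.
Computing: 24 − 24 + 12 − 4 + 1 = 9.

9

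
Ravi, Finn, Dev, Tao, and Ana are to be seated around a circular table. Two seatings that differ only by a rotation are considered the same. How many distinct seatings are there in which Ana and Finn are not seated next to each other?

12

All circular seatings of 5 people number (4)! = 24.
Seatings with Ana beside Finn: treat them as a block with 2 internal orders, giving 2 × (3)! = 12.
Subtracting, 24 − 12 = 12.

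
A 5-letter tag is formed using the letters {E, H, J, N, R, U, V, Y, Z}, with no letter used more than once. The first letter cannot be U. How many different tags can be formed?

The first letter has 9−1 = 8 choices (anything except U).
The remaining 4 letters are filled from the other 8 symbols without repetition: 8 × 7 × 6 × 5 = 1680.
Total: 8 × 1680 = 13440.

13440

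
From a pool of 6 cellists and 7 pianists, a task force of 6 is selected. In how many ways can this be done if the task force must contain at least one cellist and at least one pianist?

Total 6-person selections from all 13: C(13,6) = 1716.
Subtract selections that omit an entire group: no cellists → C(7,6) = 7; no pianists → C(6,6) = 1.
Both groups omitted at once is impossible, so 1716 − 8 = 1708.

1708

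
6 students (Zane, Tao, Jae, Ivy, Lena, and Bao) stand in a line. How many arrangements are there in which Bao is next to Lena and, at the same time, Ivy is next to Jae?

Treat {Bao,Lena} as one block (2 orders) and {Ivy,Jae} as another (2 orders).
That leaves 4 units to arrange: 2 × 2 × 4! = 4 × 24 = 96.

96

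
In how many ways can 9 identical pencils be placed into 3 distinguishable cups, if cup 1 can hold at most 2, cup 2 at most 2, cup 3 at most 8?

By stars and bars, unrestricted non-negative solutions to x_1+…+x_3 = 9 number C(9+2,2) = 55.
Subtract solutions that violate a single cap (substitute x_i' = x_i − (cap_i+1)): x_1 ≥ 3 gives C(8,2) = 28; x_2 ≥ 3 gives C(8,2) = 28; x_3 ≥ 9 gives C(2,2) = 1. Together 57.
Add back pairs where two caps are both exceeded: 10 + 0 + 0 = 10.
By inclusion–exclusion the count is 55 − 57 + 10 = 8.

8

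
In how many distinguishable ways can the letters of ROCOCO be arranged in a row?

Letter multiplicities in ROCOCO: C×2, O×3, R×1.
Dividing 6! = 720 by 3!·2! = 12 for the repeated letters gives 60.

60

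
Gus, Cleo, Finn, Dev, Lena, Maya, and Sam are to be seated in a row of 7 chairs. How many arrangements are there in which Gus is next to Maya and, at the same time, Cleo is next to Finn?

480

Treat {Gus,Maya} as one block (2 orders) and {Cleo,Finn} as another (2 orders).
That leaves 5 units to arrange: 2 × 2 × 5! = 4 × 120 = 480.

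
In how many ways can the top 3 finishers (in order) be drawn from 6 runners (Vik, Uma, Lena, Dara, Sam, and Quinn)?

There are 6 choices for 1st place, 5 for 2nd, and 4 for 3rd.
That gives 6 × 5 × 4 = 120.

120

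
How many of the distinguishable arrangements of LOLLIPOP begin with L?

630

With the first slot taken by L, it remains to arrange the other 7 letters (OLLIPOP).
Those 7 letters have L appearing twice, O appearing twice, and P appearing twice, giving (7)!/(2!·2!·2!) = 630.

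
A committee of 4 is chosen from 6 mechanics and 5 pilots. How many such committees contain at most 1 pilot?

Split by how many pilots are chosen (0 through 1).
Sum: C(5,0)·C(6,4) + C(5,1)·C(6,3) = 15 + 100 = 115.

115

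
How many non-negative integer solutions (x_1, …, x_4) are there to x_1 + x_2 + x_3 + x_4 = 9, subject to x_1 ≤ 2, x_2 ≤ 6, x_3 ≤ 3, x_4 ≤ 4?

50

Ignoring the caps, the number of non-negative solutions to x_1+…+x_4 = 9 is C(12,3) = 220.
Subtract solutions that violate a single cap (substitute x_i' = x_i − (cap_i+1)): x_1 ≥ 3 gives C(9,3) = 84; x_2 ≥ 7 gives C(5,3) = 10; x_3 ≥ 4 gives C(8,3) = 56; x_4 ≥ 5 gives C(7,3) = 35. Together 185.
Add back pairs where two caps are both exceeded: 0 + 10 + 4 + 0 + 0 + 1 = 15.
By inclusion–exclusion the count is 220 − 185 + 15 = 50.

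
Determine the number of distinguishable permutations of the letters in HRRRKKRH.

420

HRRRKKRH has 8 letters with H appearing twice, K appearing twice, and R appearing 4 times.
The number of distinct arrangements is 8!/(4!·2!·2!) = 40320/96 = 420.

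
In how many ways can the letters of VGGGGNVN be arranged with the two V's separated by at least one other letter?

There are 8!/(4!·2!·2!) = 420 arrangements of VGGGGNVN in total.
If the two V's are adjacent, glue them into one block, leaving 7 items to arrange: (7)!/(4!·2!) = 105 ways.
Hence 420 − 105 = 315.

315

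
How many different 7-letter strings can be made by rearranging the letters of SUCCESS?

The 7 letters of SUCCESS have repeats: C appearing twice and S appearing 3 times.
Dividing 7! = 5040 by 3!·2! = 12 for the repeated letters gives 420.

420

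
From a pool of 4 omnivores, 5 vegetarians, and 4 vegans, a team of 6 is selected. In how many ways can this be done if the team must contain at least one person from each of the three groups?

1520

With no constraint there are C(13,6) = 1716 possible selections.
Selections missing a whole group: no omnivores → C(9,6) = 84; no vegetarians → C(8,6) = 28; no vegans → C(9,6) = 84.
Add back selections omitting two groups (i.e. drawn from a single group): C(4,6) + C(5,6) + C(4,6) = 0.
By inclusion–exclusion: 1716 − 196 + 0 = 1520.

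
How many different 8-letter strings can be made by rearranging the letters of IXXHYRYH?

Letter multiplicities in IXXHYRYH: H×2, I×1, R×1, X×2, Y×2.
Dividing 8! = 40320 by 2!·2!·2! = 8 for the repeated letters gives 5040.

5040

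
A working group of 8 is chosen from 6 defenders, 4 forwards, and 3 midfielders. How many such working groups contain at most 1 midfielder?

405

Split by how many midfielders are chosen (0 through 1).
Sum: C(3,0)·C(10,8) + C(3,1)·C(10,7) = 45 + 360 = 405.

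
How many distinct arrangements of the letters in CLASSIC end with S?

360

With the last slot taken by S, it remains to arrange the other 6 letters (CLASIC).
Those 6 letters have C appearing twice, giving (6)!/(2!) = 360.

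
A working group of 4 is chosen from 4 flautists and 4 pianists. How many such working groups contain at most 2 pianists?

Split by how many pianists are chosen (0 through 2).
Sum: C(4,0)·C(4,4) + C(4,1)·C(4,3) + C(4,2)·C(4,2) = 1 + 16 + 36 = 53.

53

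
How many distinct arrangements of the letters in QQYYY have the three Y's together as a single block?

Treat the 3 copies of Y as a single block. The multiset to arrange is then {YYY, Q, Q}, 3 items in all.
That gives (3)!/(2!) = 3 arrangements.

3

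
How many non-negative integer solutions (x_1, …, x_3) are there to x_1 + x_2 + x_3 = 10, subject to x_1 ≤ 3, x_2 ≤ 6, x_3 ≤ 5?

14

By stars and bars, unrestricted non-negative solutions to x_1+…+x_3 = 10 number C(10+2,2) = 66.
Subtract solutions that violate a single cap (substitute x_i' = x_i − (cap_i+1)): x_1 ≥ 4 gives C(8,2) = 28; x_2 ≥ 7 gives C(5,2) = 10; x_3 ≥ 6 gives C(6,2) = 15. Together 53.
Add back pairs where two caps are both exceeded: 0 + 1 + 0 = 1.
By inclusion–exclusion the count is 66 − 53 + 1 = 14.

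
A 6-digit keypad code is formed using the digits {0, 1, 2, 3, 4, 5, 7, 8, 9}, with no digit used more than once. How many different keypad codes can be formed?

60480

This is a permutation of 6 out of 9: P(9,6) = 9!/3!.
9 × 8 × 7 × 6 × 5 × 4 = 60480.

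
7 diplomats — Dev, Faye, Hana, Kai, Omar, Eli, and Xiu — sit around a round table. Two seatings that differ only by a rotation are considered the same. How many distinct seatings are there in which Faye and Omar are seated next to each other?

240

Glue Faye and Omar into a block (2 internal orders). Seating 6 units around a circle gives (5)! arrangements.
So 2 × (5)! = 2 × 120 = 240.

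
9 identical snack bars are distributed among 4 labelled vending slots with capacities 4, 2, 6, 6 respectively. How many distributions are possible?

Ignoring the caps, the number of non-negative solutions to x_1+…+x_4 = 9 is C(12,3) = 220.
Subtract solutions that violate a single cap (substitute x_i' = x_i − (cap_i+1)): x_1 ≥ 5 gives C(7,3) = 35; x_2 ≥ 3 gives C(9,3) = 84; x_3 ≥ 7 gives C(5,3) = 10; x_4 ≥ 7 gives C(5,3) = 10. Together 139.
Add back pairs where two caps are both exceeded: 4 + 0 + 0 + 0 + 0 + 0 = 4.
By inclusion–exclusion the count is 220 − 139 + 4 = 85.

85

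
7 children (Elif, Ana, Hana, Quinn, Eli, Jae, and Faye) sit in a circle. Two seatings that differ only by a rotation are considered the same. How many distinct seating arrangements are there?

720

Around a circle, 7 distinct people have 7!/7 = (6)! = 720 rotationally distinct seatings.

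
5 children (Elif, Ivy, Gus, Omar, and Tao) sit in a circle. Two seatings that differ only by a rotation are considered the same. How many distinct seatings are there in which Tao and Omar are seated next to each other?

12

Glue Tao and Omar into a block (2 internal orders). Seating 4 units around a circle gives (3)! arrangements.
So 2 × (3)! = 2 × 6 = 12.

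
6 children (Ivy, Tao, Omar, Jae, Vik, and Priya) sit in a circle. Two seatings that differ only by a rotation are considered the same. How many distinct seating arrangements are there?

Fix one person's seat to break rotational symmetry; the remaining 5 people can be arranged in (5)! = 120 ways.

120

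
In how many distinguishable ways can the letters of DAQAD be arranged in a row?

DAQAD has 5 letters with A appearing twice and D appearing twice.
So there are 5! / (2!·2!) = 30 distinguishable arrangements.

30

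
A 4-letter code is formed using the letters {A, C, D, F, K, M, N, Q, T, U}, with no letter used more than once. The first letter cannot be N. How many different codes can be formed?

The first letter has 10−1 = 9 choices (anything except N).
The remaining 3 letters are filled from the other 9 symbols without repetition: 9 × 8 × 7 = 504.
Total: 9 × 504 = 4536.

4536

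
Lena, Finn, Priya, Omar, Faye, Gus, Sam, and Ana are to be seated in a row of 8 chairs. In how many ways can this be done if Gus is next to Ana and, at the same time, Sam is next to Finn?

2880

Treat {Gus,Ana} as one block (2 orders) and {Sam,Finn} as another (2 orders).
That leaves 6 units to arrange: 2 × 2 × 6! = 4 × 720 = 2880.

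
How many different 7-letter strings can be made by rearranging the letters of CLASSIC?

1260

CLASSIC has 7 letters with C appearing twice and S appearing twice.
The number of distinct arrangements is 7!/(2!·2!) = 5040/4 = 1260.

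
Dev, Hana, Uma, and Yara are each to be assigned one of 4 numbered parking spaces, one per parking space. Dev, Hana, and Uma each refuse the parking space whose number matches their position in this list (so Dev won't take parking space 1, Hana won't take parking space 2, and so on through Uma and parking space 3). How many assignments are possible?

Let Aᵢ (for i ∈ {1, 2, 3}) be the placements that put person i in their forbidden parking space. Any j of these fix j positions, leaving (4−j)! ways to fill the rest, and there are C(3,j) ways to pick which j.
By inclusion–exclusion, the number of valid placements is Σ_{j=0}^{3} (−1)^j C(3,j)·(4−j)!.
Computing: 24 − 18 + 6 − 1 = 11.

11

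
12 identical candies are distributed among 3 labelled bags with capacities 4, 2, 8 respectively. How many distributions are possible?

Ignoring the caps, the number of non-negative solutions to x_1+…+x_3 = 12 is C(14,2) = 91.
Subtract solutions that violate a single cap (substitute x_i' = x_i − (cap_i+1)): x_1 ≥ 5 gives C(9,2) = 36; x_2 ≥ 3 gives C(11,2) = 55; x_3 ≥ 9 gives C(5,2) = 10. Together 101.
Add back pairs where two caps are both exceeded: 15 + 0 + 1 = 16.
By inclusion–exclusion the count is 91 − 101 + 16 = 6.

6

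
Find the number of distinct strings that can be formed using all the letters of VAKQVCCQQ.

VAKQVCCQQ has 9 letters with C appearing twice, Q appearing 3 times, and V appearing twice.
Dividing 9! = 362880 by 3!·2!·2! = 24 for the repeated letters gives 15120.

15120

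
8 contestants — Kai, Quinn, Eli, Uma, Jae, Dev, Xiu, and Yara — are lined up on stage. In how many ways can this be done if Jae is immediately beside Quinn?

10080

Glue Jae and Quinn into one block (2 internal orders), leaving 7 units to arrange in a row.
So the count is 2·(7)! = 10080.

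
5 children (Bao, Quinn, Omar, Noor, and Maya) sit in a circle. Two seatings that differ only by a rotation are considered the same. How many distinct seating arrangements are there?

24

Seat Bao anywhere (absorbing the rotational symmetry), then permute the other 4: (4)! = 24.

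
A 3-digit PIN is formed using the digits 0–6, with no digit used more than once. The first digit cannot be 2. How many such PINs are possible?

The first digit has 7−1 = 6 choices (anything except 2).
The remaining 2 digits are filled from the other 6 symbols without repetition: 6 × 5 = 30.
Total: 6 × 30 = 180.

180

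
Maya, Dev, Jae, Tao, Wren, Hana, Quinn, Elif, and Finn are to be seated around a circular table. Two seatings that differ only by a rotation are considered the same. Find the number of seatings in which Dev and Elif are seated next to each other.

Treat {Dev, Elif} as one unit (2 internal orders) and seat the resulting 8 units around the table: (7)! circular arrangements.
So 2 × (7)! = 2 × 5040 = 10080.

10080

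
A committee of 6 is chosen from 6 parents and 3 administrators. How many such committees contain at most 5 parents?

83

Split by how many parents are chosen (0 through 5).
Sum: C(6,0)·C(3,6) + C(6,1)·C(3,5) + C(6,2)·C(3,4) + C(6,3)·C(3,3) + C(6,4)·C(3,2) + C(6,5)·C(3,1) = 0 + 0 + 0 + 20 + 45 + 18 = 83.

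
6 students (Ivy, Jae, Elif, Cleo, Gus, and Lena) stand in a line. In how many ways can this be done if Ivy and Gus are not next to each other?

480

Of the 6! = 720 arrangements, those with Ivy and Gus adjacent number 2 × 5! = 240 (treat the pair as a block with 2 internal orders).
Complementary counting: 720 − 240 = 480.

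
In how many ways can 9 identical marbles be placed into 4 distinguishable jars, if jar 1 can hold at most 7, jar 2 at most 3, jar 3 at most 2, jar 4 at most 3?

Ignoring the caps, the number of non-negative solutions to x_1+…+x_4 = 9 is C(12,3) = 220.
Subtract solutions that violate a single cap (substitute x_i' = x_i − (cap_i+1)): x_1 ≥ 8 gives C(4,3) = 4; x_2 ≥ 4 gives C(8,3) = 56; x_3 ≥ 3 gives C(9,3) = 84; x_4 ≥ 4 gives C(8,3) = 56. Together 200.
Add back pairs where two caps are both exceeded: 0 + 0 + 0 + 10 + 4 + 10 = 24.
By inclusion–exclusion the count is 220 − 200 + 24 = 44.

44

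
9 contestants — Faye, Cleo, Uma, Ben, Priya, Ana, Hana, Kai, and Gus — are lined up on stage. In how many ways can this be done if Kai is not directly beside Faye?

Of the 9! = 362880 arrangements, those with Kai and Faye adjacent number 2 × 8! = 80640 (treat the pair as a block with 2 internal orders).
Complementary counting: 362880 − 80640 = 282240.

282240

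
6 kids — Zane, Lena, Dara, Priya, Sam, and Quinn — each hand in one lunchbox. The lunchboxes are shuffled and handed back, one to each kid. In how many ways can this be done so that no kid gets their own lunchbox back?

This is the derangement count D_6: permutations of 6 items with no fixed point.
By inclusion–exclusion this is Σ_{j=0}^{6} (−1)^j C(6,j)·(6−j)!.
Computing: 720 − 720 + 360 − 120 + 30 − 6 + 1 = 265.

265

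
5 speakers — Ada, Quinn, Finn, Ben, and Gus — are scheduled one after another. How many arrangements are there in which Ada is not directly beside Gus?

There are 5! = 120 arrangements in all. If Ada and Gus are adjacent, merging them into one block gives 2·(4)! = 48 arrangements.
Complementary counting: 120 − 48 = 72.

72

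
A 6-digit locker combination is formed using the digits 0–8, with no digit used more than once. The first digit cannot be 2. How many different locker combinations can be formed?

53760

The first digit has 9−1 = 8 choices (anything except 2).
The remaining 5 digits are filled from the other 8 symbols without repetition: 8 × 7 × 6 × 5 × 4 = 6720.
Total: 8 × 6720 = 53760.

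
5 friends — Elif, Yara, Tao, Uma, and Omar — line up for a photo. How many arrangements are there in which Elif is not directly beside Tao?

72

Of the 5! = 120 arrangements, those with Elif and Tao adjacent number 2 × 4! = 48 (treat the pair as a block with 2 internal orders).
Complementary counting: 120 − 48 = 72.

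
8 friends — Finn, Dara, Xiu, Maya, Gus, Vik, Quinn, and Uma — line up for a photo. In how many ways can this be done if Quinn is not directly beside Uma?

30240

Of the 8! = 40320 arrangements, those with Quinn and Uma adjacent number 2 × 7! = 10080 (treat the pair as a block with 2 internal orders).
So 40320 − 10080 = 30240 arrangements keep them apart.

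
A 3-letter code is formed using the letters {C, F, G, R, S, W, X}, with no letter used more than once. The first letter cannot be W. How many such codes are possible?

The first letter has 7−1 = 6 choices (anything except W).
The remaining 2 letters are filled from the other 6 symbols without repetition: 6 × 5 = 30.
Total: 6 × 30 = 180.

180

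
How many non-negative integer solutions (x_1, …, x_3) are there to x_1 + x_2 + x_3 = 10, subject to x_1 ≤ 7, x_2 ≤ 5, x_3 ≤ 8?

42

Without the upper bounds there are C(12,2) = 66 ways to split 10 among 3 variables.
Subtract solutions that violate a single cap (substitute x_i' = x_i − (cap_i+1)): x_1 ≥ 8 gives C(4,2) = 6; x_2 ≥ 6 gives C(6,2) = 15; x_3 ≥ 9 gives C(3,2) = 3. Together 24.
No two caps can be exceeded simultaneously, so the pair terms are all 0.
By inclusion–exclusion the count is 66 − 24 + 0 = 42.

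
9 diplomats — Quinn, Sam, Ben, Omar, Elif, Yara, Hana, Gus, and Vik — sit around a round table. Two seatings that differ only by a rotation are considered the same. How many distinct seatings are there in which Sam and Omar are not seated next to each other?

Without the restriction there are (8)! = 40320 seatings.
Seatings with Sam beside Omar: treat them as a block with 2 internal orders, giving 2 × (7)! = 10080.
Subtracting, 40320 − 10080 = 30240.

30240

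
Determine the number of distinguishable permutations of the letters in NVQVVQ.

60

Letter multiplicities in NVQVVQ: N×1, Q×2, V×3.
The number of distinct arrangements is 6!/(3!·2!) = 720/12 = 60.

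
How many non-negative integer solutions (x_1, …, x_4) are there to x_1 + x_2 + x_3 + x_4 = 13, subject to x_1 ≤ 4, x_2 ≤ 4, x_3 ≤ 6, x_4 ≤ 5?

Ignoring the caps, the number of non-negative solutions to x_1+…+x_4 = 13 is C(16,3) = 560.
Subtract solutions that violate a single cap (substitute x_i' = x_i − (cap_i+1)): x_1 ≥ 5 gives C(11,3) = 165; x_2 ≥ 5 gives C(11,3) = 165; x_3 ≥ 7 gives C(9,3) = 84; x_4 ≥ 6 gives C(10,3) = 120. Together 534.
Add back pairs where two caps are both exceeded: 20 + 4 + 10 + 4 + 10 + 1 = 49.
By inclusion–exclusion the count is 560 − 534 + 49 = 75.

75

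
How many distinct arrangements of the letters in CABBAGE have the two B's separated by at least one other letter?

900

Total arrangements of CABBAGE: 7!/(2!·2!) = 1260.
Arrangements with the B's together: treat BB as one letter, giving (6)!/(2!) = 360.
Hence 1260 − 360 = 900.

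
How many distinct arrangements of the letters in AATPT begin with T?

12

Fix T in the first position and arrange the remaining 4 letters.
Those 4 letters have A appearing twice, giving (4)!/(2!) = 12.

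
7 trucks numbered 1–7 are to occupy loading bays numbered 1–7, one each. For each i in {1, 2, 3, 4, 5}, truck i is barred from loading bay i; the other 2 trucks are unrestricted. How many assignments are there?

Let Aᵢ (for 1 ≤ i ≤ 5) be the placements that put truck i in its forbidden loading bay. Any j of these fix j positions, leaving (7−j)! ways to fill the rest, and there are C(5,j) ways to pick which j.
By inclusion–exclusion, the number of valid placements is Σ_{j=0}^{5} (−1)^j C(5,j)·(7−j)!.
Computing: 5040 − 3600 + 1200 − 240 + 30 − 2 = 2428.

2428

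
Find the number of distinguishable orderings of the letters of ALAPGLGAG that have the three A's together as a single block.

420

Treat the 3 copies of A as a single block. The multiset to arrange is then {AAA, G, G, G, L, L, P}, 7 items in all.
That gives (7)!/(3!·2!) = 420 arrangements.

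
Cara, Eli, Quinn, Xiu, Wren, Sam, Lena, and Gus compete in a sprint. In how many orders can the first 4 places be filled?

There are 8 choices for 1st place, 7 for 2nd, and so on down to 5 for position 4.
That gives 8 × 7 × 6 × 5 = 1680.

1680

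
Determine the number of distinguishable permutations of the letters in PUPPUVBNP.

PUPPUVBNP has 9 letters with P appearing 4 times and U appearing twice.
Dividing 9! = 362880 by 4!·2! = 48 for the repeated letters gives 7560.

7560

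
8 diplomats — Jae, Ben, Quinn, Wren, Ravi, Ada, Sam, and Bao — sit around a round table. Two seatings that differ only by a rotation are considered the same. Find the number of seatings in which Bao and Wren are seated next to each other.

Glue Bao and Wren into a block (2 internal orders). Seating 7 units around a circle gives (6)! arrangements.
So 2 × (6)! = 2 × 720 = 1440.

1440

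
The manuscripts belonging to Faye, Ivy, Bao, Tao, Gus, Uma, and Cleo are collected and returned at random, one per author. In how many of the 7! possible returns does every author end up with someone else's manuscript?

Count assignments avoiding every fixed point. For any j of the 7 authors fixed to their own manuscript, the other 7−j can be arranged in (7−j)! ways.
By inclusion–exclusion this is Σ_{j=0}^{7} (−1)^j C(7,j)·(7−j)!.
Computing: 5040 − 5040 + 2520 − 840 + 210 − 42 + 7 − 1 = 1854.

1854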